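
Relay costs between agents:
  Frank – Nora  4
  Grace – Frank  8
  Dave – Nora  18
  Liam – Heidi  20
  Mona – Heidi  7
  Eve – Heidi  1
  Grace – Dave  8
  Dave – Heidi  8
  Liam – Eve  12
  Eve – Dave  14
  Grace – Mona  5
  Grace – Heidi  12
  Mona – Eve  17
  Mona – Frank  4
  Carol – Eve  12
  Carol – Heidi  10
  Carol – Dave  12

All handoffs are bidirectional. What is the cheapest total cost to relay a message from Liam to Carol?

23

Comparing a few candidate routes:
Liam → Heidi → Eve → Carol: 20 + 1 + 12 = 33
Liam → Eve → Heidi → Carol: 12 + 1 + 10 = 23
Liam → Eve → Carol: 12 + 12 = 24
Liam → Eve → Heidi → Dave → Carol: 12 + 1 + 8 + 12 = 33
Liam → Heidi → Carol: 20 + 10 = 30
Best route has total 23.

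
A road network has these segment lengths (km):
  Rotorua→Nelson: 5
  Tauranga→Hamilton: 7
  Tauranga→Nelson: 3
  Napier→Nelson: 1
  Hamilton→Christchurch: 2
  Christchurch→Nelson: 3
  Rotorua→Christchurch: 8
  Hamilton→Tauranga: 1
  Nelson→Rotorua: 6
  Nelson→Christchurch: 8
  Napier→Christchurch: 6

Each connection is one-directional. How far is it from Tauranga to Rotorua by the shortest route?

9

Paths from Tauranga to Rotorua:
Tauranga → Nelson → Rotorua: 3 + 6 = 9
Tauranga → Hamilton → Christchurch → Nelson → Rotorua: 7 + 2 + 3 + 6 = 18
The minimum is 9 km.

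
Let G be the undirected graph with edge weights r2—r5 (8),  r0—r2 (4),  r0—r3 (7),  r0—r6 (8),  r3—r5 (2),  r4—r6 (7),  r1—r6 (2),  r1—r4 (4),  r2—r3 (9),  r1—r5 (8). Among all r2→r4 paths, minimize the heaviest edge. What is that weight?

Comparing a few candidate routes:
r2 → r0 → r3 → r5 → r1 → r4: max(4, 7, 2, 8, 4) = 8
r2 → r5 → r1 → r4: max(8, 8, 4) = 8
r2 → r5 → r3 → r0 → r6 → r4: max(8, 2, 7, 8, 7) = 8
r2 → r5 → r1 → r6 → r4: max(8, 8, 2, 7) = 8
r2 → r5 → r3 → r0 → r6 → r1 → r4: max(8, 2, 7, 8, 2, 4) = 8
Best route has worst link 8.

8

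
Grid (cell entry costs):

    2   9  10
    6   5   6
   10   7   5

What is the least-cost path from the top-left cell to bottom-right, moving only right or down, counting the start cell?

24

Cheapest: (0,0) → (1,0) → (1,1) → (1,2) → (2,2)
  2 + 6 + 5 + 6 + 5 = 24
(Top row then right column would cost 32.)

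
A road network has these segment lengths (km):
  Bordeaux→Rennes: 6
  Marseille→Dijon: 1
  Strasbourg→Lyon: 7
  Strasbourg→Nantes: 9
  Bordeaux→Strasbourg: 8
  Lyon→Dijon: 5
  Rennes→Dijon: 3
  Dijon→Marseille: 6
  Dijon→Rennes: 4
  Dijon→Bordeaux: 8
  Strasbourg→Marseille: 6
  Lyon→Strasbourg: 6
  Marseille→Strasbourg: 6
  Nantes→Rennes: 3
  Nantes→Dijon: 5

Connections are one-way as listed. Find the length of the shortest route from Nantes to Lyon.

Paths from Nantes to Lyon:
Nantes -> Dijon -> Marseille -> Strasbourg -> Lyon: 5 + 6 + 6 + 7 = 24
Nantes -> Dijon -> Bordeaux -> Strasbourg -> Lyon: 5 + 8 + 8 + 7 = 28
Nantes -> Rennes -> Dijon -> Bordeaux -> Strasbourg -> Lyon: 3 + 3 + 8 + 8 + 7 = 29
Nantes -> Rennes -> Dijon -> Marseille -> Strasbourg -> Lyon: 3 + 3 + 6 + 6 + 7 = 25
The minimum is 24 km.

24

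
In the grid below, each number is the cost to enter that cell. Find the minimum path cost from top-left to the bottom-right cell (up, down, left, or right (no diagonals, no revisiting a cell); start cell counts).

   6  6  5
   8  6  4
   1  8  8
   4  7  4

Cheapest: (0,0) (1,0) (2,0) (3,0) (3,1) (3,2)
  6 + 8 + 1 + 4 + 7 + 4 = 30

30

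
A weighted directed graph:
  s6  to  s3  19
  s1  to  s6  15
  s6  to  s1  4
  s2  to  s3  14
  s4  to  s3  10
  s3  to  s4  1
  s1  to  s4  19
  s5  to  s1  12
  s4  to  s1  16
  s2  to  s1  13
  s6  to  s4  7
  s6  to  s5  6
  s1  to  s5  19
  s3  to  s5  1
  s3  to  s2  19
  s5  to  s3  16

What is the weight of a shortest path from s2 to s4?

Some routes from s2 to s4:
s2 - s1 - s5 - s3 - s4: 13 + 19 + 16 + 1 = 49
s2 - s3 - s4: 14 + 1 = 15
s2 - s3 - s5 - s1 - s4: 14 + 1 + 12 + 19 = 46
s2 - s1 - s6 - s3 - s4: 13 + 15 + 19 + 1 = 48
s2 - s1 - s6 - s4: 13 + 15 + 7 = 35
s2 - s1 - s4: 13 + 19 = 32
The minimum is 15.

15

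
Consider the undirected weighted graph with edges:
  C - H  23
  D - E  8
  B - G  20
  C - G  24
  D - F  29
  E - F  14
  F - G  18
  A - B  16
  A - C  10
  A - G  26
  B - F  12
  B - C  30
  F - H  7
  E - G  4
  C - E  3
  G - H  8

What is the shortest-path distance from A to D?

21

Checking several routes:
A - B - G - E - D: 16 + 20 + 4 + 8 = 48
A - C - G - E - D: 10 + 24 + 4 + 8 = 46
A - G - E - D: 26 + 4 + 8 = 38
A - C - E - D: 10 + 3 + 8 = 21
Best route has total 21.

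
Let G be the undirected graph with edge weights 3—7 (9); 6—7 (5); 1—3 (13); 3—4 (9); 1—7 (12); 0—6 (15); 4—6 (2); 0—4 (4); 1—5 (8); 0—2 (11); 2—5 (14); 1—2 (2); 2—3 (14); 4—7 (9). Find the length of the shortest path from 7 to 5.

A few of the 7→5 routes:
7→1→2→5: 12 + 2 + 14 = 28
7→3→1→5: 9 + 13 + 8 = 30
7→1→5: 12 + 8 = 20
7→6→4→0→2→1→5: 5 + 2 + 4 + 11 + 2 + 8 = 32
Shortest: 20.

20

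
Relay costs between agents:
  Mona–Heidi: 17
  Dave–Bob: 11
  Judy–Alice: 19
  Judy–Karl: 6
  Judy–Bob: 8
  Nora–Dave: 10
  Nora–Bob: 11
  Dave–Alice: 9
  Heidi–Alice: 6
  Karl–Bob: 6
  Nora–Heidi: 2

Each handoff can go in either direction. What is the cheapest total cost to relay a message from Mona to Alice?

Some routes from Mona to Alice:
Mona - Heidi - Nora - Bob - Judy - Alice: 17 + 2 + 11 + 8 + 19 = 57
Mona - Heidi - Alice: 17 + 6 = 23
Mona - Heidi - Nora - Dave - Alice: 17 + 2 + 10 + 9 = 38
Mona - Heidi - Nora - Bob - Dave - Alice: 17 + 2 + 11 + 11 + 9 = 50
The minimum is 23.

23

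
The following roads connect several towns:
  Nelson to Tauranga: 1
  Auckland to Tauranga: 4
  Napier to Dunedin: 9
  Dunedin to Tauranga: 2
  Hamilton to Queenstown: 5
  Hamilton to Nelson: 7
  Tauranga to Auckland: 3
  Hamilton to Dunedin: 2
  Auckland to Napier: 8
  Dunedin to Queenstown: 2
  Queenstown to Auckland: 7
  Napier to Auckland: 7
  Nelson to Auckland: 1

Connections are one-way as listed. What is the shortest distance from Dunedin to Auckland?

Paths from Dunedin to Auckland:
Dunedin - Tauranga - Auckland: 2 + 3 = 5
Dunedin - Queenstown - Auckland: 2 + 7 = 9
Best route has total 5.

5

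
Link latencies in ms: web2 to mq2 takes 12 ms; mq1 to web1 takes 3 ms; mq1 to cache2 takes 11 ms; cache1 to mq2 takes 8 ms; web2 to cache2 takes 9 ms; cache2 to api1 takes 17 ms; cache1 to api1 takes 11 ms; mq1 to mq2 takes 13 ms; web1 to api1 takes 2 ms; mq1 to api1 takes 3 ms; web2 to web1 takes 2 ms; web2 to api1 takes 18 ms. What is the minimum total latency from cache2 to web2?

Some routes from cache2 to web2:
cache2 → web2: 9
cache2 → mq1 → api1 → web1 → web2: 11 + 3 + 2 + 2 = 18
cache2 → mq1 → web1 → web2: 11 + 3 + 2 = 16
cache2 → api1 → web1 → web2: 17 + 2 + 2 = 21
The minimum is 9 ms.

9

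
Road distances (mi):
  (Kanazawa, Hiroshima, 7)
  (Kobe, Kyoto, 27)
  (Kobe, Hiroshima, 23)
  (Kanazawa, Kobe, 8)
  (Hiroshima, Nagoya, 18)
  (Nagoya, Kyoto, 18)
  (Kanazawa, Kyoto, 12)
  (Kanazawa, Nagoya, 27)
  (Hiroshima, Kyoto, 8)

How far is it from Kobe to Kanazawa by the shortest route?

A few of the Kobe→Kanazawa routes:
Kobe - Kyoto - Hiroshima - Kanazawa: 27 + 8 + 7 = 42
Kobe - Hiroshima - Kanazawa: 23 + 7 = 30
Kobe - Kanazawa: 8
Kobe - Kyoto - Kanazawa: 27 + 12 = 39
Shortest: 8 mi.

8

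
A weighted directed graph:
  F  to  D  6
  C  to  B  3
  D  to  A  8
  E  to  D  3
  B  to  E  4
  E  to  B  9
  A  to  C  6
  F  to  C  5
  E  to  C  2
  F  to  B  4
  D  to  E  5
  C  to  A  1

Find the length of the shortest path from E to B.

5

Paths from E to B:
E -> D -> A -> C -> B: 3 + 8 + 6 + 3 = 20
E -> B: 9
E -> C -> B: 2 + 3 = 5
Shortest: 5.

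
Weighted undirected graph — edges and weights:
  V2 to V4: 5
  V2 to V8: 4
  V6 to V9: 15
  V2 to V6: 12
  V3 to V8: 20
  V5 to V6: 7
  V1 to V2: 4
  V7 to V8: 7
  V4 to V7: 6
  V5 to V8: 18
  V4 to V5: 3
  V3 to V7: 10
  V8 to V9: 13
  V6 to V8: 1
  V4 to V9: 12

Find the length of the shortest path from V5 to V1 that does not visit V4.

16

Candidate routes:
V5 → V8 → V6 → V2 → V1: 18 + 1 + 12 + 4 = 35
V5 → V8 → V9 → V6 → V2 → V1: 18 + 13 + 15 + 12 + 4 = 62
V5 → V6 → V8 → V2 → V1: 7 + 1 + 4 + 4 = 16
V5 → V6 → V9 → V8 → V2 → V1: 7 + 15 + 13 + 4 + 4 = 43
V5 → V8 → V2 → V1: 18 + 4 + 4 = 26
V5 → V6 → V2 → V1: 7 + 12 + 4 = 23
Best route has total 16.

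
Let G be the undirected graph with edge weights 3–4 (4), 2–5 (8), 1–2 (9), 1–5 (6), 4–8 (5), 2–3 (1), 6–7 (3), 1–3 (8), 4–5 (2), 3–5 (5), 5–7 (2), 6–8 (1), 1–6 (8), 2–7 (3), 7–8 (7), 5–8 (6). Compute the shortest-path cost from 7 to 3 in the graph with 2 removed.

Checking several routes:
7-6-8-5-4-3: 3 + 1 + 6 + 2 + 4 = 16
7-5-3: 2 + 5 = 7
7-5-4-3: 2 + 2 + 4 = 8
7-6-8-5-3: 3 + 1 + 6 + 5 = 15
7-6-8-4-3: 3 + 1 + 5 + 4 = 13
Shortest: 7.

7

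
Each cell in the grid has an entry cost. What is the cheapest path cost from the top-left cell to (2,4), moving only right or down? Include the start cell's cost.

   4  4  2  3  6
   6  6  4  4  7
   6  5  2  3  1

Path r0c0 → r0c1 → r0c2 → r1c2 → r2c2 → r2c3 → r2c4: 4 + 4 + 2 + 4 + 2 + 3 + 1 = 20.
For comparison, the top-then-right route costs 27.

20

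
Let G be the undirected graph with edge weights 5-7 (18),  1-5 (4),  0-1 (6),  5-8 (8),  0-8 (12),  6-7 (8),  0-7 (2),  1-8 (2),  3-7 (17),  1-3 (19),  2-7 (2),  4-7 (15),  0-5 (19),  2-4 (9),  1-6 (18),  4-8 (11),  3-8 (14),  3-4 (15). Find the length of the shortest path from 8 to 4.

Comparing a few candidate routes:
8 → 1 → 0 → 7 → 2 → 4: 2 + 6 + 2 + 2 + 9 = 21
8 → 4: 11
8 → 1 → 0 → 7 → 4: 2 + 6 + 2 + 15 = 25
8 → 0 → 7 → 2 → 4: 12 + 2 + 2 + 9 = 25
The minimum is 11.

11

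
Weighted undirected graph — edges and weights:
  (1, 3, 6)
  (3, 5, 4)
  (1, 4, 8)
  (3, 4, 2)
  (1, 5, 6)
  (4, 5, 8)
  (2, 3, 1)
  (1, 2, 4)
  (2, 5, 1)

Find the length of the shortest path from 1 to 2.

4

A few of the 1→2 routes:
1 → 3 → 5 → 2: 6 + 4 + 1 = 11
1 → 2: 4
1 → 5 → 2: 6 + 1 = 7
1 → 3 → 2: 6 + 1 = 7
The minimum is 4.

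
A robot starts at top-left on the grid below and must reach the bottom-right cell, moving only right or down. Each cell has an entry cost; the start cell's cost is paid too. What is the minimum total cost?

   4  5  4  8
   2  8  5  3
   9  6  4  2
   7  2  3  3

26

One optimal route is [0,0] -> [0,1] -> [0,2] -> [1,2] -> [1,3] -> [2,3] -> [3,3].
Its cost is 4 + 5 + 4 + 5 + 3 + 2 + 3 = 26.
(Top row then right column would cost 29.)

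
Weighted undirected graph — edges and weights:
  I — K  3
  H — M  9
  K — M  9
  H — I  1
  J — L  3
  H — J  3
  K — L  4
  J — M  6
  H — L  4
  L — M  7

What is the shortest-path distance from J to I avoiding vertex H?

Paths from J to I avoiding H:
J→M→K→I: 6 + 9 + 3 = 18
J→M→L→K→I: 6 + 7 + 4 + 3 = 20
J→L→K→I: 3 + 4 + 3 = 10
J→L→M→K→I: 3 + 7 + 9 + 3 = 22
Shortest: 10.

10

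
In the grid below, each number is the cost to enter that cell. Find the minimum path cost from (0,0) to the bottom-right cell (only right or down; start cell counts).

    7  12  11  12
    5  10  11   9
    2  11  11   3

39

Take r0c0 r1c0 r2c0 r2c1 r2c2 r2c3 for a total of 7 + 5 + 2 + 11 + 11 + 3 = 39.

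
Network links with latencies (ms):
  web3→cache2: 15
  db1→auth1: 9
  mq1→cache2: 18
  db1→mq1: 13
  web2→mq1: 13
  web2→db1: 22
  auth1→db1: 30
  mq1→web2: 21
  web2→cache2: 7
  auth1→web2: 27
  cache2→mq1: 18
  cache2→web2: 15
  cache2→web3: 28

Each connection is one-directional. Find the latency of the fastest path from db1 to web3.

59

Checking several routes:
db1 -> mq1 -> cache2 -> web3: 13 + 18 + 28 = 59
db1 -> mq1 -> web2 -> cache2 -> web3: 13 + 21 + 7 + 28 = 69
db1 -> auth1 -> web2 -> cache2 -> web3: 9 + 27 + 7 + 28 = 71
The minimum is 59 ms.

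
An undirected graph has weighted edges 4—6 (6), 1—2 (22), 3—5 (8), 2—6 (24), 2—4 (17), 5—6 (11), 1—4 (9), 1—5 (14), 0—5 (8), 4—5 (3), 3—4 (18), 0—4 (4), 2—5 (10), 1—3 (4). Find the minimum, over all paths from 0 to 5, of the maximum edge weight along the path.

4

Comparing a few candidate routes:
0 - 4 - 1 - 3 - 5: max(4, 9, 4, 8) = 9
0 - 4 - 5: max(4, 3) = 4
0 - 4 - 2 - 5: max(4, 17, 10) = 17
0 - 4 - 1 - 5: max(4, 9, 14) = 14
0 - 4 - 6 - 5: max(4, 6, 11) = 11
0 - 5: max(8) = 8
Best route has worst link 4.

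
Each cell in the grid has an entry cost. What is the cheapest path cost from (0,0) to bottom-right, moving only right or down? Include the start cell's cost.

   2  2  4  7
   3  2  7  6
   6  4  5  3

Take r0c0 r0c1 r1c1 r2c1 r2c2 r2c3 for a total of 2 + 2 + 2 + 4 + 5 + 3 = 18.
(Top row then right column would cost 24.)

18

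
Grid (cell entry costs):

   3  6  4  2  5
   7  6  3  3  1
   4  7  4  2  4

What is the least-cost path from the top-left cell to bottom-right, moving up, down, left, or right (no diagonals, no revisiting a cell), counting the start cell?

23

Take (0,0) (0,1) (0,2) (0,3) (1,3) (1,4) (2,4) for a total of 3 + 6 + 4 + 2 + 3 + 1 + 4 = 23.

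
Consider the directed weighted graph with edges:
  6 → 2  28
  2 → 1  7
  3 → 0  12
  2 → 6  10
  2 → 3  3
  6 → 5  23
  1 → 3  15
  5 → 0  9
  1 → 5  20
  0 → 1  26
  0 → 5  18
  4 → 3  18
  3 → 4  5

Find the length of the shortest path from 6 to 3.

Routes from 6 to 3:
6 - 2 - 3: 28 + 3 = 31
6 - 2 - 1 - 3: 28 + 7 + 15 = 50
6 - 5 - 0 - 1 - 3: 23 + 9 + 26 + 15 = 73
The minimum is 31.

31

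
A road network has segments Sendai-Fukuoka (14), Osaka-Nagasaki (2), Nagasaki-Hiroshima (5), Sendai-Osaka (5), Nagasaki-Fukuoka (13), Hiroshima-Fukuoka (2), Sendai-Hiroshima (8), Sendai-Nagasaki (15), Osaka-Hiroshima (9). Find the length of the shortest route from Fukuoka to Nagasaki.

7

A few of the Fukuoka→Nagasaki routes:
Fukuoka - Hiroshima - Sendai - Nagasaki: 2 + 8 + 15 = 25
Fukuoka - Hiroshima - Sendai - Osaka - Nagasaki: 2 + 8 + 5 + 2 = 17
Fukuoka - Sendai - Osaka - Nagasaki: 14 + 5 + 2 = 21
Fukuoka - Nagasaki: 13
Fukuoka - Hiroshima - Osaka - Nagasaki: 2 + 9 + 2 = 13
Fukuoka - Hiroshima - Nagasaki: 2 + 5 = 7
The minimum is 7.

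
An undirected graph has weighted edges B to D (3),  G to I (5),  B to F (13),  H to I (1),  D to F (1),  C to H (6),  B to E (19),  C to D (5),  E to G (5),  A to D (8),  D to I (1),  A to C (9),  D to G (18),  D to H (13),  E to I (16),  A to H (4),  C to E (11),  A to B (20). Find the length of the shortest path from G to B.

Checking several routes:
G→I→D→F→B: 5 + 1 + 1 + 13 = 20
G→I→D→B: 5 + 1 + 3 = 9
G→I→H→A→D→B: 5 + 1 + 4 + 8 + 3 = 21
G→D→B: 18 + 3 = 21
G→I→H→C→D→B: 5 + 1 + 6 + 5 + 3 = 20
Best route has total 9.

9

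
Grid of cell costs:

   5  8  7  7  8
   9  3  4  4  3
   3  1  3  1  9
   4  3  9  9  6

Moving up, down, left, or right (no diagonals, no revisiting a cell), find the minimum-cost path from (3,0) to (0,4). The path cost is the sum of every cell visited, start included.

27

One optimal route is [3,0]→[2,0]→[2,1]→[2,2]→[2,3]→[1,3]→[1,4]→[0,4].
Its cost is 4 + 3 + 1 + 3 + 1 + 4 + 3 + 8 = 27.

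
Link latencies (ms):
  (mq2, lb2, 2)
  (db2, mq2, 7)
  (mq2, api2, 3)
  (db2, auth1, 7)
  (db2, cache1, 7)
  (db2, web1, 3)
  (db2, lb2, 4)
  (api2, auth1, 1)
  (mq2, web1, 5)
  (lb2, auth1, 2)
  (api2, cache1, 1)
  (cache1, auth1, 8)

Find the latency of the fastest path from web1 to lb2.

Comparing a few candidate routes:
web1 -> mq2 -> api2 -> auth1 -> lb2: 5 + 3 + 1 + 2 = 11
web1 -> db2 -> cache1 -> api2 -> auth1 -> lb2: 3 + 7 + 1 + 1 + 2 = 14
web1 -> db2 -> mq2 -> lb2: 3 + 7 + 2 = 12
web1 -> mq2 -> lb2: 5 + 2 = 7
web1 -> db2 -> auth1 -> lb2: 3 + 7 + 2 = 12
web1 -> db2 -> lb2: 3 + 4 = 7
Best route has total 7 ms.

7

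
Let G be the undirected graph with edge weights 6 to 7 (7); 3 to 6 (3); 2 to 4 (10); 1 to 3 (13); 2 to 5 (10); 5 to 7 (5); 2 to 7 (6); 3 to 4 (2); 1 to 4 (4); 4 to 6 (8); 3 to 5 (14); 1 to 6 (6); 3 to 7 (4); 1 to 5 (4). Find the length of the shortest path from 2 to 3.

10

Some routes from 2 to 3:
2 - 7 - 3: 6 + 4 = 10
2 - 7 - 6 - 3: 6 + 7 + 3 = 16
2 - 4 - 3: 10 + 2 = 12
2 - 5 - 7 - 3: 10 + 5 + 4 = 19
Shortest: 10.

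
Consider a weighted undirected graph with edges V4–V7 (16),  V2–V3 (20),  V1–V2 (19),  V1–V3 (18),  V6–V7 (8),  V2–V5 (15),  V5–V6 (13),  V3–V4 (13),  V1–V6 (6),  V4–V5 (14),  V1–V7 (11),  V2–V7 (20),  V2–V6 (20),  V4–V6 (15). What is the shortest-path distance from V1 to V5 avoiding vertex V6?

34

A few of the V1→V5 routes:
V1 - V3 - V4 - V5: 18 + 13 + 14 = 45
V1 - V7 - V2 - V5: 11 + 20 + 15 = 46
V1 - V3 - V2 - V5: 18 + 20 + 15 = 53
V1 - V2 - V5: 19 + 15 = 34
V1 - V7 - V4 - V5: 11 + 16 + 14 = 41
Best route has total 34.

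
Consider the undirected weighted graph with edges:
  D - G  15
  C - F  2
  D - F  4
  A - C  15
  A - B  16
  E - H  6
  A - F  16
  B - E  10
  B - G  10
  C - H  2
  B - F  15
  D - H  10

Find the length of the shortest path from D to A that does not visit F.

Checking several routes:
D → G → B → A: 15 + 10 + 16 = 41
D → H → E → B → A: 10 + 6 + 10 + 16 = 42
D → H → C → A: 10 + 2 + 15 = 27
Best route has total 27.

27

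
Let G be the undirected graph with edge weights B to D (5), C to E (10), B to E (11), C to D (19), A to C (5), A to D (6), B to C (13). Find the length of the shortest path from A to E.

Some routes from A to E:
A - C - B - E: 5 + 13 + 11 = 29
A - C - E: 5 + 10 = 15
A - D - C - E: 6 + 19 + 10 = 35
A - D - B - C - E: 6 + 5 + 13 + 10 = 34
A - D - B - E: 6 + 5 + 11 = 22
Shortest: 15.

15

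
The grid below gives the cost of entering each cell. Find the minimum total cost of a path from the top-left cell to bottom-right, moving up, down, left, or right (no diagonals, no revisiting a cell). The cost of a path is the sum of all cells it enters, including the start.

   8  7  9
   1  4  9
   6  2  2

17

Best path: r0c0 → r1c0 → r1c1 → r2c1 → r2c2
Cost: 8 + 1 + 4 + 2 + 2 = 17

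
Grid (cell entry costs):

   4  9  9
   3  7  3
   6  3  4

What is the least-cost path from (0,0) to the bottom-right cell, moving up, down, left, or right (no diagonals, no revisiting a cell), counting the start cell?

Path [0,0] -> [1,0] -> [2,0] -> [2,1] -> [2,2]: 4 + 3 + 6 + 3 + 4 = 20.

20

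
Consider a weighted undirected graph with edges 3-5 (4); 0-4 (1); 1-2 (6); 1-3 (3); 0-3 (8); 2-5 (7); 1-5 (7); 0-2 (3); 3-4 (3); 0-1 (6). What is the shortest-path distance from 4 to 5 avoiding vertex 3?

11

A few of the 4→5 routes:
4 -> 0 -> 2 -> 5: 1 + 3 + 7 = 11
4 -> 0 -> 2 -> 1 -> 5: 1 + 3 + 6 + 7 = 17
4 -> 0 -> 1 -> 5: 1 + 6 + 7 = 14
The minimum is 11.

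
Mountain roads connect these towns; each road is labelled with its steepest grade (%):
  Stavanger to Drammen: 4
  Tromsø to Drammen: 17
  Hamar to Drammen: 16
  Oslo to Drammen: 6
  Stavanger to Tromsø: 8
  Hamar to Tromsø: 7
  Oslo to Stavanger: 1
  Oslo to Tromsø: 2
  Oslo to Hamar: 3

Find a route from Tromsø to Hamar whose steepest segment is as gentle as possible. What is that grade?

3

A few of the Tromsø→Hamar routes:
Tromsø -> Oslo -> Hamar: max(2, 3) = 3
Tromsø -> Stavanger -> Oslo -> Hamar: max(8, 1, 3) = 8
Tromsø -> Stavanger -> Drammen -> Oslo -> Hamar: max(8, 4, 6, 3) = 8
Tromsø -> Oslo -> Stavanger -> Drammen -> Hamar: max(2, 1, 4, 16) = 16
Tromsø -> Hamar: max(7) = 7
Tromsø -> Oslo -> Drammen -> Hamar: max(2, 6, 16) = 16
Best route has worst link 3%.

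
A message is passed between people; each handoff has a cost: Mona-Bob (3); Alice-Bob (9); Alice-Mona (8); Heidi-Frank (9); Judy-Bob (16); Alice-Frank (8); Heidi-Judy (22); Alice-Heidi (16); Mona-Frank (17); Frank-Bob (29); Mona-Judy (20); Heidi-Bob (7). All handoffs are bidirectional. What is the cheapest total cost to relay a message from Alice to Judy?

Checking several routes:
Alice→Mona→Judy: 8 + 20 = 28
Alice→Mona→Bob→Judy: 8 + 3 + 16 = 27
Alice→Bob→Judy: 9 + 16 = 25
Alice→Bob→Mona→Judy: 9 + 3 + 20 = 32
Alice→Heidi→Judy: 16 + 22 = 38
Best route has total 25.

25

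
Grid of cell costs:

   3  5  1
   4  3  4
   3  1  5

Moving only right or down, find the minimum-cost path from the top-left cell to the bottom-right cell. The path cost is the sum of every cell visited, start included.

16

Best path: [0,0]→[1,0]→[1,1]→[2,1]→[2,2]
Cost: 3 + 4 + 3 + 1 + 5 = 16
(Top row then right column would cost 18.)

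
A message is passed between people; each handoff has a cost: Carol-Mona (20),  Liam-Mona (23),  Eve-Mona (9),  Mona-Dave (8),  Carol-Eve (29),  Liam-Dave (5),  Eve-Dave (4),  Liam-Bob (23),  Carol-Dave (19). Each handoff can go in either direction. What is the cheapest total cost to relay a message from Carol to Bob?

Comparing a few candidate routes:
Carol - Mona - Dave - Liam - Bob: 20 + 8 + 5 + 23 = 56
Carol - Eve - Dave - Liam - Bob: 29 + 4 + 5 + 23 = 61
Carol - Mona - Eve - Dave - Liam - Bob: 20 + 9 + 4 + 5 + 23 = 61
Carol - Dave - Liam - Bob: 19 + 5 + 23 = 47
The minimum is 47.

47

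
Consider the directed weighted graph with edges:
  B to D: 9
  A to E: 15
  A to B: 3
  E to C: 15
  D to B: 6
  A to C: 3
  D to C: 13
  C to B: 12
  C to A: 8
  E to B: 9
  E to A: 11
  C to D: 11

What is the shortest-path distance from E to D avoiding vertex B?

25

Routes from E to D avoiding B:
E -> C -> D: 15 + 11 = 26
E -> A -> C -> D: 11 + 3 + 11 = 25
Shortest: 25.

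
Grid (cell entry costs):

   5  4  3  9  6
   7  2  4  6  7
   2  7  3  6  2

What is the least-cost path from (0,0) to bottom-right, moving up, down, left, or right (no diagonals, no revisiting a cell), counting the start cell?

Take [0,0] → [0,1] → [1,1] → [1,2] → [2,2] → [2,3] → [2,4] for a total of 5 + 4 + 2 + 4 + 3 + 6 + 2 = 26.

26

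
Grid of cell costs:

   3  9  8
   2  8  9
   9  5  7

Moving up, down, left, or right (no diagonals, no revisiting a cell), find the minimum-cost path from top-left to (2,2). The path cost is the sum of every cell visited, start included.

Cheapest: [0,0] → [1,0] → [1,1] → [2,1] → [2,2]
  3 + 2 + 8 + 5 + 7 = 25

25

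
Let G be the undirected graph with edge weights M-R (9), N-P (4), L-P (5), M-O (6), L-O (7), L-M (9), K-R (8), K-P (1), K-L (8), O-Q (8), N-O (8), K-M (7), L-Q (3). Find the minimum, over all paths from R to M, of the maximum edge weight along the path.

8

Comparing a few candidate routes:
R-K-P-L-O-M: max(8, 1, 5, 7, 6) = 8
R-K-P-N-O-M: max(8, 1, 4, 8, 6) = 8
R-K-M: max(8, 7) = 8
Best route has worst link 8.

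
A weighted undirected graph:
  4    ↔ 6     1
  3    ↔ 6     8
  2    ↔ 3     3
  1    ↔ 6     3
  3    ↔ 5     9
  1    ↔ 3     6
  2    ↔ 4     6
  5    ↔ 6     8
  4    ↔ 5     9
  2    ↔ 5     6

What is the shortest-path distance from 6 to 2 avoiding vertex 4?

11

Comparing a few candidate routes:
6 → 5 → 2: 8 + 6 = 14
6 → 3 → 2: 8 + 3 = 11
6 → 1 → 3 → 2: 3 + 6 + 3 = 12
The minimum is 11.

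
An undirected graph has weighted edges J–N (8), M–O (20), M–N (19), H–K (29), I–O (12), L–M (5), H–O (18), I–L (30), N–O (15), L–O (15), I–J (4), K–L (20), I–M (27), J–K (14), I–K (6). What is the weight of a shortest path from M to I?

27

Checking several routes:
M-O-I: 20 + 12 = 32
M-L-K-I: 5 + 20 + 6 = 31
M-I: 27
M-N-J-I: 19 + 8 + 4 = 31
M-L-I: 5 + 30 = 35
M-L-O-I: 5 + 15 + 12 = 32
Best route has total 27.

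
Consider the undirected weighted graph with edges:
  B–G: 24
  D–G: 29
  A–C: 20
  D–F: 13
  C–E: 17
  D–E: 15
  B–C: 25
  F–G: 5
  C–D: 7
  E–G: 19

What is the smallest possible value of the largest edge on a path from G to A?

Checking several routes:
G → E → D → C → A: max(19, 15, 7, 20) = 20
G → F → D → C → A: max(5, 13, 7, 20) = 20
G → F → D → E → C → A: max(5, 13, 15, 17, 20) = 20
G → E → C → A: max(19, 17, 20) = 20
The minimum achievable maximum is 20.

20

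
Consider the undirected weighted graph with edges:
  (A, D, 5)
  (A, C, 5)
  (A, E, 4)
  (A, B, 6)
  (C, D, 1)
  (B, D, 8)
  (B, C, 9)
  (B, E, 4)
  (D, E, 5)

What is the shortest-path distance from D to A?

A few of the D→A routes:
D - E - A: 5 + 4 = 9
D - A: 5
D - C - A: 1 + 5 = 6
Best route has total 5.

5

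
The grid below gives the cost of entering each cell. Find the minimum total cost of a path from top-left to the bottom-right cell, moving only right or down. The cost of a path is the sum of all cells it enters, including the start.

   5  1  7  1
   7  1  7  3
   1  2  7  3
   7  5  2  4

20

Path [0,0] -> [0,1] -> [1,1] -> [2,1] -> [3,1] -> [3,2] -> [3,3]: 5 + 1 + 1 + 2 + 5 + 2 + 4 = 20.
For comparison, the top-then-right route costs 24.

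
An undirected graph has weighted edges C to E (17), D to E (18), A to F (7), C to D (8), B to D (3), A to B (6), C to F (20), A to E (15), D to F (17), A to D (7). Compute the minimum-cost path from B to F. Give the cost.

13

Comparing a few candidate routes:
B-A-D-F: 6 + 7 + 17 = 30
B-D-A-F: 3 + 7 + 7 = 17
B-A-F: 6 + 7 = 13
B-D-F: 3 + 17 = 20
Best route has total 13.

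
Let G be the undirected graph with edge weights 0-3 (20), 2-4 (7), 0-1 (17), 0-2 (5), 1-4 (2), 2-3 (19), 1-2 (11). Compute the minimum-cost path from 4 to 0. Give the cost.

12

Paths from 4 to 0:
4 -> 1 -> 2 -> 0: 2 + 11 + 5 = 18
4 -> 2 -> 3 -> 0: 7 + 19 + 20 = 46
4 -> 1 -> 2 -> 3 -> 0: 2 + 11 + 19 + 20 = 52
4 -> 1 -> 0: 2 + 17 = 19
4 -> 2 -> 1 -> 0: 7 + 11 + 17 = 35
4 -> 2 -> 0: 7 + 5 = 12
The minimum is 12.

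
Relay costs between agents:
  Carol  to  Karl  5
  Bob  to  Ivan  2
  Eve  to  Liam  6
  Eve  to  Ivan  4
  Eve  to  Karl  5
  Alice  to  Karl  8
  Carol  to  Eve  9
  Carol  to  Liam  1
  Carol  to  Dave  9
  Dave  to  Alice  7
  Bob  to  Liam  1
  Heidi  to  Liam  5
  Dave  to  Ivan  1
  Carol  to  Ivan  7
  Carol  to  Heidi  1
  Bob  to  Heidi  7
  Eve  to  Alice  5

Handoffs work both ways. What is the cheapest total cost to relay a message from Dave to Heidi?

Checking several routes:
Dave-Ivan-Carol-Heidi: 1 + 7 + 1 = 9
Dave-Carol-Heidi: 9 + 1 = 10
Dave-Ivan-Bob-Heidi: 1 + 2 + 7 = 10
Dave-Ivan-Bob-Liam-Heidi: 1 + 2 + 1 + 5 = 9
Dave-Ivan-Eve-Liam-Carol-Heidi: 1 + 4 + 6 + 1 + 1 = 13
Dave-Ivan-Bob-Liam-Carol-Heidi: 1 + 2 + 1 + 1 + 1 = 6
The minimum is 6.

6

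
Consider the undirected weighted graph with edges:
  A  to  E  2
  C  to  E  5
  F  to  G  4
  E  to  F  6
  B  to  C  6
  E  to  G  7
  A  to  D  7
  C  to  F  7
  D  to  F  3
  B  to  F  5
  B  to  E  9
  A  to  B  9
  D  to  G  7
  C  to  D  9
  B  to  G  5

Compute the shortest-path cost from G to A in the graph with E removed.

14

Comparing a few candidate routes:
G -> D -> A: 7 + 7 = 14
G -> B -> A: 5 + 9 = 14
G -> F -> D -> A: 4 + 3 + 7 = 14
The minimum is 14.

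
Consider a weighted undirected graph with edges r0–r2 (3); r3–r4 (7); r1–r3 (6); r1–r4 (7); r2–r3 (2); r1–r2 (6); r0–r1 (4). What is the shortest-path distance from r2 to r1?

Routes from r2 to r1:
r2-r0-r1: 3 + 4 = 7
r2-r1: 6
r2-r3-r1: 2 + 6 = 8
r2-r3-r4-r1: 2 + 7 + 7 = 16
The minimum is 6.

6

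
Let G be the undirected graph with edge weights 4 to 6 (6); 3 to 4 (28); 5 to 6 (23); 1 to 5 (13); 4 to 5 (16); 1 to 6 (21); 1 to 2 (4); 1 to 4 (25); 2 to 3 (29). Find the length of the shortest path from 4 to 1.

Routes from 4 to 1:
4→5→1: 16 + 13 = 29
4→6→5→1: 6 + 23 + 13 = 42
4→1: 25
4→3→2→1: 28 + 29 + 4 = 61
4→6→1: 6 + 21 = 27
4→5→6→1: 16 + 23 + 21 = 60
Shortest: 25.

25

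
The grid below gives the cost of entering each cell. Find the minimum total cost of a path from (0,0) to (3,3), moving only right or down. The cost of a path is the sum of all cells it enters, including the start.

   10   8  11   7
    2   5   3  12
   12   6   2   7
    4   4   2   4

Best path: (0,0)→(1,0)→(1,1)→(1,2)→(2,2)→(3,2)→(3,3)
Cost: 10 + 2 + 5 + 3 + 2 + 2 + 4 = 28
For comparison, the top-then-right route costs 59.

28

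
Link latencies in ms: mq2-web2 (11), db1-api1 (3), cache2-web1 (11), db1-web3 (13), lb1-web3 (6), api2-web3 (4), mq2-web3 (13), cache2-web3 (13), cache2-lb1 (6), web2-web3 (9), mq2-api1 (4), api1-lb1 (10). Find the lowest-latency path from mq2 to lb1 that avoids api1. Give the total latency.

19

Candidate routes:
mq2 - web3 - lb1: 13 + 6 = 19
mq2 - web3 - cache2 - lb1: 13 + 13 + 6 = 32
mq2 - web2 - web3 - cache2 - lb1: 11 + 9 + 13 + 6 = 39
mq2 - web2 - web3 - lb1: 11 + 9 + 6 = 26
The minimum is 19 ms.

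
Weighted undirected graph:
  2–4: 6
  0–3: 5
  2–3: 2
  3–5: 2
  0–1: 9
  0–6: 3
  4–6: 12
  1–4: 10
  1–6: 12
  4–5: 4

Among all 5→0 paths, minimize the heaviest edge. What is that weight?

A few of the 5→0 routes:
5 -> 3 -> 2 -> 4 -> 1 -> 0: max(2, 2, 6, 10, 9) = 10
5 -> 4 -> 2 -> 3 -> 0: max(4, 6, 2, 5) = 6
5 -> 3 -> 0: max(2, 5) = 5
The minimum achievable maximum is 5.

5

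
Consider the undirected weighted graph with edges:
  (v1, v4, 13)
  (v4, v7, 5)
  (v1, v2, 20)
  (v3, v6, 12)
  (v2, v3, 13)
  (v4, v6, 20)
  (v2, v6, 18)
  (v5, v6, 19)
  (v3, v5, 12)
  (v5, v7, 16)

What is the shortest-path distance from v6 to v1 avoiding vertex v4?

Routes from v6 to v1 avoiding v4:
v6 - v2 - v1: 18 + 20 = 38
v6 - v3 - v2 - v1: 12 + 13 + 20 = 45
v6 - v5 - v3 - v2 - v1: 19 + 12 + 13 + 20 = 64
The minimum is 38.

38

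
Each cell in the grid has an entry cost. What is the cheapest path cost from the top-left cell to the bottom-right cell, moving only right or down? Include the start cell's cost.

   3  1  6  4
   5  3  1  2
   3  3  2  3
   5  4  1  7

18

One optimal route is r0c0 r0c1 r1c1 r1c2 r2c2 r3c2 r3c3.
Its cost is 3 + 1 + 3 + 1 + 2 + 1 + 7 = 18.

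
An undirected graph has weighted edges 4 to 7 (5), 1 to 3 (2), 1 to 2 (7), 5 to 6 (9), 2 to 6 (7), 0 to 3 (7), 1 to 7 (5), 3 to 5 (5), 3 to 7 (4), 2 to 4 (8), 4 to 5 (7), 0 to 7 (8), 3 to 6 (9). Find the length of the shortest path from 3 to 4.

9

A few of the 3→4 routes:
3-5-4: 5 + 7 = 12
3-7-4: 4 + 5 = 9
3-1-7-4: 2 + 5 + 5 = 12
The minimum is 9.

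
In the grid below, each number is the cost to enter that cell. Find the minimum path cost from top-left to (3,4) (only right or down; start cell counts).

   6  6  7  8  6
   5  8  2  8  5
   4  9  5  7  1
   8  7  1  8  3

37

Take (0,0) -> (0,1) -> (0,2) -> (1,2) -> (2,2) -> (2,3) -> (2,4) -> (3,4) for a total of 6 + 6 + 7 + 2 + 5 + 7 + 1 + 3 = 37.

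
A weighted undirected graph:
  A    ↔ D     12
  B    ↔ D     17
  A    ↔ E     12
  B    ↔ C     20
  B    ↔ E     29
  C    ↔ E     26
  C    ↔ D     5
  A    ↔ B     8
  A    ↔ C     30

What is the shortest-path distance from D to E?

24

Some routes from D to E:
D-A-E: 12 + 12 = 24
D-C-B-A-E: 5 + 20 + 8 + 12 = 45
D-C-E: 5 + 26 = 31
D-B-A-E: 17 + 8 + 12 = 37
The minimum is 24.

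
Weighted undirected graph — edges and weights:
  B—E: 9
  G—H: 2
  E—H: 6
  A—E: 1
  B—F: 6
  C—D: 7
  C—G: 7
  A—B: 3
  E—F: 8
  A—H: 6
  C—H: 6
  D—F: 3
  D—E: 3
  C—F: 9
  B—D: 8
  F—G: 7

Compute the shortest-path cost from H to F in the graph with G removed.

Checking several routes:
H -> E -> D -> F: 6 + 3 + 3 = 12
H -> A -> B -> F: 6 + 3 + 6 = 15
H -> A -> E -> D -> F: 6 + 1 + 3 + 3 = 13
H -> E -> F: 6 + 8 = 14
Shortest: 12.

12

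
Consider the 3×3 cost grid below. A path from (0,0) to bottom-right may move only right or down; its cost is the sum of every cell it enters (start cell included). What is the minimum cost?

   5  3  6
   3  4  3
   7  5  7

Take [0,0]→[0,1]→[1,1]→[1,2]→[2,2] for a total of 5 + 3 + 4 + 3 + 7 = 22.

22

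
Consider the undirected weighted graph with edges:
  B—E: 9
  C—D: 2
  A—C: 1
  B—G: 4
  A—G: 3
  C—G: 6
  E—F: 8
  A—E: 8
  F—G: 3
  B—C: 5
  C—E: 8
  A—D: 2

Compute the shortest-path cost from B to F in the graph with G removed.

17

Checking several routes:
B→C→A→E→F: 5 + 1 + 8 + 8 = 22
B→E→F: 9 + 8 = 17
B→C→E→F: 5 + 8 + 8 = 21
The minimum is 17.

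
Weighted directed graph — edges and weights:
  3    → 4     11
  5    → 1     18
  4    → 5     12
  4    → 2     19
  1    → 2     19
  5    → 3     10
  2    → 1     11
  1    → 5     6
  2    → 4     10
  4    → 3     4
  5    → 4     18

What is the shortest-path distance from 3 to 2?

Routes from 3 to 2:
3-4-5-1-2: 11 + 12 + 18 + 19 = 60
3-4-2: 11 + 19 = 30
Best route has total 30.

30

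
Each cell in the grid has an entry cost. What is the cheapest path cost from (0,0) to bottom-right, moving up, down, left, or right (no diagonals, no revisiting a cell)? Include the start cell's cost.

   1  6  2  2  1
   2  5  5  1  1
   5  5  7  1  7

20

Path r0c0 r0c1 r0c2 r0c3 r0c4 r1c4 r2c4: 1 + 6 + 2 + 2 + 1 + 1 + 7 = 20.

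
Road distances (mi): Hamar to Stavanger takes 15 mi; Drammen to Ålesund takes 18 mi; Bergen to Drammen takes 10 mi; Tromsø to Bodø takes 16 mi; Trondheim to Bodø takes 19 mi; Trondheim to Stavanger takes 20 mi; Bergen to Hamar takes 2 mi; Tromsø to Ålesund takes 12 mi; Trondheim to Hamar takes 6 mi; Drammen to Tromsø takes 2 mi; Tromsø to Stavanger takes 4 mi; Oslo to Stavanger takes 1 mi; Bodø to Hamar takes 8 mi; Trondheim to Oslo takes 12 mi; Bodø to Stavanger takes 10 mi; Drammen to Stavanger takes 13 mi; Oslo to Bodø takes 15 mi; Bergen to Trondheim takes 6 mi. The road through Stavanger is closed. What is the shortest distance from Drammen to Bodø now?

A few of the Drammen→Bodø routes:
Drammen - Bergen - Hamar - Bodø: 10 + 2 + 8 = 20
Drammen - Bergen - Trondheim - Hamar - Bodø: 10 + 6 + 6 + 8 = 30
Drammen - Tromsø - Bodø: 2 + 16 = 18
Best route has total 18 mi.

18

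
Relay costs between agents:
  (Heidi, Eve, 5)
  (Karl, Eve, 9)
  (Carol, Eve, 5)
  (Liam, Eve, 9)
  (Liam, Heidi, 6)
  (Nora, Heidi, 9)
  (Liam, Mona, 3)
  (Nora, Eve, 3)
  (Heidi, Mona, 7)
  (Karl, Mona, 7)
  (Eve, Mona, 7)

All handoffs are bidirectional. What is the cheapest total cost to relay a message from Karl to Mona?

7

Some routes from Karl to Mona:
Karl-Eve-Nora-Heidi-Mona: 9 + 3 + 9 + 7 = 28
Karl-Eve-Liam-Mona: 9 + 9 + 3 = 21
Karl-Eve-Heidi-Liam-Mona: 9 + 5 + 6 + 3 = 23
Karl-Mona: 7
Karl-Eve-Mona: 9 + 7 = 16
Karl-Eve-Heidi-Mona: 9 + 5 + 7 = 21
Best route has total 7.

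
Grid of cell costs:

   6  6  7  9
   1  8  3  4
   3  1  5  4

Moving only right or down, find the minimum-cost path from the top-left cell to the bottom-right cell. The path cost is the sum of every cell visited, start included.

20

Path [0,0] → [1,0] → [2,0] → [2,1] → [2,2] → [2,3]: 6 + 1 + 3 + 1 + 5 + 4 = 20.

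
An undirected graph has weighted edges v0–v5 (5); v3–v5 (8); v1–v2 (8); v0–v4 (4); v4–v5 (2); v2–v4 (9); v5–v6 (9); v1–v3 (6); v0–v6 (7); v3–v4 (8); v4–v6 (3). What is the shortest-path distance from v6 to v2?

12

Comparing a few candidate routes:
v6 -> v0 -> v5 -> v4 -> v2: 7 + 5 + 2 + 9 = 23
v6 -> v0 -> v4 -> v2: 7 + 4 + 9 = 20
v6 -> v5 -> v4 -> v2: 9 + 2 + 9 = 20
v6 -> v4 -> v2: 3 + 9 = 12
Shortest: 12.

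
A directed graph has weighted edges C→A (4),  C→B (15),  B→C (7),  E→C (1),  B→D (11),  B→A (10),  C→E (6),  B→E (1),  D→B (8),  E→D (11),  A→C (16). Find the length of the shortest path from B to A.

Paths from B to A:
B→E→C→A: 1 + 1 + 4 = 6
B→C→A: 7 + 4 = 11
B→A: 10
Shortest: 6.

6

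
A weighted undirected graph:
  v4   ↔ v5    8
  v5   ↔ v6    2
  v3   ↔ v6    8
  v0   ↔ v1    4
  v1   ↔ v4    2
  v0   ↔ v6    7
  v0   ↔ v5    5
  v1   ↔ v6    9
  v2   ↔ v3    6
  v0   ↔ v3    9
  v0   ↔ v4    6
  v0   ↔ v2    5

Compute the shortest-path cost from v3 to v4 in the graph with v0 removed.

Paths from v3 to v4 avoiding v0:
v3 → v6 → v1 → v4: 8 + 9 + 2 = 19
v3 → v6 → v5 → v4: 8 + 2 + 8 = 18
Best route has total 18.

18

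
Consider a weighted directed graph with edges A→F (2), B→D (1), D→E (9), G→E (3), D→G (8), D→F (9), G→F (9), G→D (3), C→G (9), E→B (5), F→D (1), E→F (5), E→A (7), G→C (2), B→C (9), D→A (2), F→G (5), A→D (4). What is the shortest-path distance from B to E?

Checking several routes:
B - D - A - F - G - E: 1 + 2 + 2 + 5 + 3 = 13
B - D - E: 1 + 9 = 10
B - D - G - E: 1 + 8 + 3 = 12
Best route has total 10.

10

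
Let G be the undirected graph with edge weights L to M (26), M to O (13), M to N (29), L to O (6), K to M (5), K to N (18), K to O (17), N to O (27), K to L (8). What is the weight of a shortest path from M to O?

A few of the M→O routes:
M → K → O: 5 + 17 = 22
M → O: 13
M → K → L → O: 5 + 8 + 6 = 19
The minimum is 13.

13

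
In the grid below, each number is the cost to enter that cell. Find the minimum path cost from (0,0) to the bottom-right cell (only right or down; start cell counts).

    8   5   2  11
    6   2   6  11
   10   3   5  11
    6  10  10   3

Path (0,0)→(0,1)→(1,1)→(2,1)→(2,2)→(3,2)→(3,3): 8 + 5 + 2 + 3 + 5 + 10 + 3 = 36.
For comparison, the top-then-right route costs 51.

36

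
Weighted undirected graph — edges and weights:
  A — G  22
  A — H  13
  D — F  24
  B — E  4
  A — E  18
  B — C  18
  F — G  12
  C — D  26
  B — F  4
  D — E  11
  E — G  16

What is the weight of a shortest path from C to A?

40

Some routes from C to A:
C-B-E-A: 18 + 4 + 18 = 40
C-B-F-G-A: 18 + 4 + 12 + 22 = 56
C-D-E-A: 26 + 11 + 18 = 55
Best route has total 40.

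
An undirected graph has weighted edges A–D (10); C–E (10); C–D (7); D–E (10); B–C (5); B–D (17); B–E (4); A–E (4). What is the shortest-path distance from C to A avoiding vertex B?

Routes from C to A avoiding B:
C → E → D → A: 10 + 10 + 10 = 30
C → D → A: 7 + 10 = 17
C → E → A: 10 + 4 = 14
C → D → E → A: 7 + 10 + 4 = 21
Shortest: 14.

14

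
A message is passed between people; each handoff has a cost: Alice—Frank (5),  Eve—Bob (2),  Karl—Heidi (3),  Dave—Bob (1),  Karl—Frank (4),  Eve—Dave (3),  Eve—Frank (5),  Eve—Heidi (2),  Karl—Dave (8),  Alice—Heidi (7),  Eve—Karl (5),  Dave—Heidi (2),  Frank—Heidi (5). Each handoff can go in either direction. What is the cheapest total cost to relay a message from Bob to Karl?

Comparing a few candidate routes:
Bob-Dave-Karl: 1 + 8 = 9
Bob-Eve-Heidi-Karl: 2 + 2 + 3 = 7
Bob-Dave-Eve-Karl: 1 + 3 + 5 = 9
Bob-Eve-Karl: 2 + 5 = 7
Bob-Dave-Heidi-Karl: 1 + 2 + 3 = 6
Bob-Dave-Eve-Heidi-Karl: 1 + 3 + 2 + 3 = 9
The minimum is 6.

6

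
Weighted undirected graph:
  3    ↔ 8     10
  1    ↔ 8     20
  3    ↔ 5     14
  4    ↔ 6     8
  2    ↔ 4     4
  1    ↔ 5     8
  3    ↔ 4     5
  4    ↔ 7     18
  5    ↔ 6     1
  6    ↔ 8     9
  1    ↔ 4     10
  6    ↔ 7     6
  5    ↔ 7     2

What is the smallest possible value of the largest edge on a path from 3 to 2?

5

Some routes from 3 to 2:
3→5→6→4→2: max(14, 1, 8, 4) = 14
3→8→6→5→1→4→2: max(10, 9, 1, 8, 10, 4) = 10
3→8→6→4→2: max(10, 9, 8, 4) = 10
3→8→6→7→5→1→4→2: max(10, 9, 6, 2, 8, 10, 4) = 10
3→4→2: max(5, 4) = 5
Best route has worst link 5.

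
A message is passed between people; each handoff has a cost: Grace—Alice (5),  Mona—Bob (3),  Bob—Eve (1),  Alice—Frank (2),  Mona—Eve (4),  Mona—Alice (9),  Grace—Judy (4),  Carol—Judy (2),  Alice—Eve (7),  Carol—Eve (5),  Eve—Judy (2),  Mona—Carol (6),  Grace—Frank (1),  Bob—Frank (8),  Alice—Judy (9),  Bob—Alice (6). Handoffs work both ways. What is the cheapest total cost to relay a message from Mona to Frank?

11

Comparing a few candidate routes:
Mona-Eve-Judy-Grace-Frank: 4 + 2 + 4 + 1 = 11
Mona-Bob-Frank: 3 + 8 = 11
Mona-Alice-Frank: 9 + 2 = 11
Mona-Bob-Alice-Frank: 3 + 6 + 2 = 11
Mona-Bob-Eve-Judy-Grace-Frank: 3 + 1 + 2 + 4 + 1 = 11
The minimum is 11.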